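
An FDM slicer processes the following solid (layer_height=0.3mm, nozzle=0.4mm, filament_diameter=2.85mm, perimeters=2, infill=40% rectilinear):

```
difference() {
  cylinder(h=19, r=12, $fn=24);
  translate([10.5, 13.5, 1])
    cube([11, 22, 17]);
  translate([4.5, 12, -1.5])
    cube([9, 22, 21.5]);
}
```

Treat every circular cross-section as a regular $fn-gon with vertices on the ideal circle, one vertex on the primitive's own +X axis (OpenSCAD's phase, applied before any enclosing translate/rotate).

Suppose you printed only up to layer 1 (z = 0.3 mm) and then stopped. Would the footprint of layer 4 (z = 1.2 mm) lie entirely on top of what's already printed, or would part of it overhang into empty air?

Compare the two slices. At z = 0.3: the cylinder: section is a regular 24-gon, circumradius r=12 (area = (24/2)·12.000²·sin(360°/24) = 447.24 mm²); the cube at (10.5, 13.5) does not reach this height (z outside [1, 18]); the 9×22 cube at (4.5, 12) contributes its full rectangle (area 198.00 mm²); After the difference (first − rest): starting from the r=12 cylinder (447.24 mm²), the 9×22 cube at (4.5, 12) misses the remaining region (no effect) — area = 447.24 mm². At z = 1.2: the cylinder: section is a regular 24-gon, circumradius r=12 (area = (24/2)·12.000²·sin(360°/24) = 447.24 mm²); the cube at (10.5, 13.5) is present — its section is the full 11×22 rectangle (area 242.00 mm²); the cube at (4.5, 12) (footprint 9×22) is included at this height (area 198.00 mm²); Taking the first minus the rest: starting from the r=12 cylinder (447.24 mm²), the 11×22 cube at (10.5, 13.5) misses the remaining region (no effect); the 9×22 cube at (4.5, 12) misses the remaining region (no effect) — area = 447.24 mm². Checking containment: the cross-section at z = 1.2 is a subset of the cross-section at z = 0.3.

entirely on top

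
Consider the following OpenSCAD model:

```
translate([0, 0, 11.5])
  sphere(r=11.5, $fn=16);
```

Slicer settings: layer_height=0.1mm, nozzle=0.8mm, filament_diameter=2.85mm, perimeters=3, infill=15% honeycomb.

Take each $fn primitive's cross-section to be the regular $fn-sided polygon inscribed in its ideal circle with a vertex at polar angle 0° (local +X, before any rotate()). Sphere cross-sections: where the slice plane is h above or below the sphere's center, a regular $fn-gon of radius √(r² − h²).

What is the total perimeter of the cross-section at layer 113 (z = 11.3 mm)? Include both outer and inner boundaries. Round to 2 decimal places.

At z = 11.3 mm: the r=11.5 sphere contributes a regular 16-gon of circumradius √(11.5²−0.2²) = 11.498 (perimeter = 2·16·11.498·sin(180°/16) = 71.78 mm). Overall, the cross-section is a single solid region. Total boundary length (outer) = 71.78 mm.

71.78 mm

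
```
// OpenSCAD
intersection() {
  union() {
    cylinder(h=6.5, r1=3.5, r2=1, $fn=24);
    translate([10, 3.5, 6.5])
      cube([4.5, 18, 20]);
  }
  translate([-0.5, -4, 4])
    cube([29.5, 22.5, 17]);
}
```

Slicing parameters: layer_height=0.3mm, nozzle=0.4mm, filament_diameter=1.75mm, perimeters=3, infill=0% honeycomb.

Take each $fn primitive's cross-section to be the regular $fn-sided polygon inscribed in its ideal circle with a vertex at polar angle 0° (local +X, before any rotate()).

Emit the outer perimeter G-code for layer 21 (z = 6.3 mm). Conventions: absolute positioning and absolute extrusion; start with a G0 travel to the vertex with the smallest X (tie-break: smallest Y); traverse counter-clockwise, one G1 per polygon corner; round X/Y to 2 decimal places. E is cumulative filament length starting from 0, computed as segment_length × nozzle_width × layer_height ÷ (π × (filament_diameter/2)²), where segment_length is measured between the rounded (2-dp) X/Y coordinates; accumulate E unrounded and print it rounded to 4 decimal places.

At z = 6.3 mm: the cone contributes a regular 24-gon of circumradius 1.077 (interpolated between r1=3.5 and r2=1 at t=0.969); the cube at (10, 3.5) is not intersected at this z (z outside [6.5, 26.5]); Combining (union): only the cone is present, so the union is just that shape — 1 connected region; the 29.5×22.5 cube at (-0.5, -4) contributes its full rectangle; Keeping only the common overlap: the 29.5×22.5 cube at (-0.5, -4) partially overlaps the result so far; clipping to the common part keeps 2.83 mm² — 1 connected region. The outline is a single polygon with 17 vertices. Extrusion per mm of travel: 0.4 × 0.3 / (π × 0.875²) = 0.049890. Accumulating E over each segment gives final E = 0.3150.

G0 X-0.50 Y-0.95 Z6.30
G1 X-0.28 Y-1.04 E0.0119
G1 X0.00 Y-1.08 E0.0260
G1 X0.28 Y-1.04 E0.0401
G1 X0.54 Y-0.93 E0.0542
G1 X0.76 Y-0.76 E0.0680
G1 X0.93 Y-0.54 E0.0819
G1 X1.04 Y-0.28 E0.0960
G1 X1.08 Y0.00 E0.1101
G1 X1.04 Y0.28 E0.1242
G1 X0.93 Y0.54 E0.1383
G1 X0.76 Y0.76 E0.1522
G1 X0.54 Y0.93 E0.1660
G1 X0.28 Y1.04 E0.1801
G1 X0.00 Y1.08 E0.1942
G1 X-0.28 Y1.04 E0.2083
G1 X-0.50 Y0.95 E0.2202
G1 X-0.50 Y-0.95 E0.3150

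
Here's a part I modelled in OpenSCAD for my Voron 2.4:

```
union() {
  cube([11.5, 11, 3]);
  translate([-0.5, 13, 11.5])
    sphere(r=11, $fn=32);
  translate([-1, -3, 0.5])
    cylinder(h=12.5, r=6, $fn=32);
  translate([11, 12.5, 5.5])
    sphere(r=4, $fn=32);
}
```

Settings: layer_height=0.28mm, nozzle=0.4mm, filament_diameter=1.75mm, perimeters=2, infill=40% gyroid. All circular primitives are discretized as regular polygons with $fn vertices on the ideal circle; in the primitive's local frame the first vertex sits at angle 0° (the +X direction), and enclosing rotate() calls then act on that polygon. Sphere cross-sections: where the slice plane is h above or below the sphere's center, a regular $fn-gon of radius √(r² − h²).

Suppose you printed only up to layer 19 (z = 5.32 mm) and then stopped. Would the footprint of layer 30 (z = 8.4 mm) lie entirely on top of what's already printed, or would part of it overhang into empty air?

Compare the two slices. At z = 5.32: the cube is absent (z outside [0, 3]); the r=11 sphere at (-0.5, 13) slices to a regular 32-gon of circumradius 9.100 (√(r²−h²) with h=6.18 from center) (area = (32/2)·9.100²·sin(360°/32) = 258.48 mm²); the r=6 cylinder at (-1, -3) gives a regular 32-gon of circumradius 6 (constant along its height) (area = (32/2)·6.000²·sin(360°/32) = 112.37 mm²); the r=4 sphere at (11, 12.5) slices to a regular 32-gon of circumradius 3.996 (√(r²−h²) with h=0.18 from center) (area = (32/2)·3.996²·sin(360°/32) = 49.84 mm²); Merging all regions: the regions partially overlap — summed areas 420.69 mm² minus the doubly-counted overlap 5.82 mm² gives 414.88 mm² — area = 414.88 mm². At z = 8.4: the cube is not intersected at this z (z outside [0, 3]); the r=11 sphere at (-0.5, 13) slices to a regular 32-gon of circumradius 10.554 (√(r²−h²) with h=3.1 from center) (area = (32/2)·10.554²·sin(360°/32) = 347.70 mm²); the cylinder at (-1, -3): section is a regular 32-gon, circumradius r=6 (area = (32/2)·6.000²·sin(360°/32) = 112.37 mm²); the sphere at (11, 12.5): section is a regular 32-gon, circumradius = √(r²−h²) = √(4²−2.9²) = 2.755 (area = (32/2)·2.755²·sin(360°/32) = 23.69 mm²); Taking the union: the regions partially overlap — summed areas 483.76 mm² minus the doubly-counted overlap 7.29 mm² gives 476.47 mm² — area = 476.47 mm². Checking containment: at z = 8.4 the cross-section extends beyond the z = 5.32 cross-section by about 78.37 mm².

part overhangs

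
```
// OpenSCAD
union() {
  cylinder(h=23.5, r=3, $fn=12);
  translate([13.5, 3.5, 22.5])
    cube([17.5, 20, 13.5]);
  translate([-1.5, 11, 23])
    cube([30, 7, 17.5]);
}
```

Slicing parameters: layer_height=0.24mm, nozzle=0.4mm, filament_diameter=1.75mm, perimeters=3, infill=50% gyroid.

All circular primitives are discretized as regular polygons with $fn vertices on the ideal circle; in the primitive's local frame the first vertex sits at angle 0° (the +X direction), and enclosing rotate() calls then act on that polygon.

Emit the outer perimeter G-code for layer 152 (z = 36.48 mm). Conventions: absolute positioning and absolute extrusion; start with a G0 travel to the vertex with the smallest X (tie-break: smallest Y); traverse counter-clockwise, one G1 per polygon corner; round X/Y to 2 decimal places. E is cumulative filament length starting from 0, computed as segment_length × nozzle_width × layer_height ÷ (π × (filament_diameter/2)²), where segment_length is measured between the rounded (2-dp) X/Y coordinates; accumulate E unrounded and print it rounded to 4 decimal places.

At z = 36.48 mm: the cylinder is absent (z outside [0, 23.5]); the cube at (13.5, 3.5) does not reach this height (z outside [22.5, 36]); the cube at (-1.5, 11) (footprint 30×7) is included at this height; Combining (union): only the 30×7 cube at (-1.5, 11) is present, so the union is just that shape — 1 connected region. The outline is a single polygon with 4 vertices. Extrusion per mm of travel: 0.4 × 0.24 / (π × 0.875²) = 0.039912. Accumulating E over each segment gives final E = 2.9535.

G0 X-1.50 Y11.00 Z36.48
G1 X28.50 Y11.00 E1.1974
G1 X28.50 Y18.00 E1.4767
G1 X-1.50 Y18.00 E2.6741
G1 X-1.50 Y11.00 E2.9535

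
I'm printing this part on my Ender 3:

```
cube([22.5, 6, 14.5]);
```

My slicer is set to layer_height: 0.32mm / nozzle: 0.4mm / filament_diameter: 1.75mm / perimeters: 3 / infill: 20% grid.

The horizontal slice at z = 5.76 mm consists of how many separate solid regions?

1

At z = 5.76 mm: the cube (footprint 22.5×6) is included at this height. The result has 1 disconnected region.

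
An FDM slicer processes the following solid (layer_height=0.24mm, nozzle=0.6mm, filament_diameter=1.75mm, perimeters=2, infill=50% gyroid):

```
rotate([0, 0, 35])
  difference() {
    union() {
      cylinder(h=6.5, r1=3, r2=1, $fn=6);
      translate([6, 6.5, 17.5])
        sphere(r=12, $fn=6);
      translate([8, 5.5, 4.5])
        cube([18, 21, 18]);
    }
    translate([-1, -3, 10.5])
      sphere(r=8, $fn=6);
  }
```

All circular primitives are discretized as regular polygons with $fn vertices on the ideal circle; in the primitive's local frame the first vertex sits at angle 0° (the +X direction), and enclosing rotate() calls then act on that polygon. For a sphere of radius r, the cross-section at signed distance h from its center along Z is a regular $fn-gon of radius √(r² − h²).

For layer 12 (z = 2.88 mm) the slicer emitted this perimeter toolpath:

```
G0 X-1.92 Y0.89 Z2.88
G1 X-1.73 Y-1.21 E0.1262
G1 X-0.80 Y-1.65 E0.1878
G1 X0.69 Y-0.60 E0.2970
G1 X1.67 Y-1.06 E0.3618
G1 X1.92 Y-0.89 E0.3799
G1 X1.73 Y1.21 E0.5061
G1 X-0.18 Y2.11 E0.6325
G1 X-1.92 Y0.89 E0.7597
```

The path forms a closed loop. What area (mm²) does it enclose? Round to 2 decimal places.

9.90 mm²

Apply the shoelace formula to the sequence of (X, Y) vertices; enclosed area = 9.90 mm².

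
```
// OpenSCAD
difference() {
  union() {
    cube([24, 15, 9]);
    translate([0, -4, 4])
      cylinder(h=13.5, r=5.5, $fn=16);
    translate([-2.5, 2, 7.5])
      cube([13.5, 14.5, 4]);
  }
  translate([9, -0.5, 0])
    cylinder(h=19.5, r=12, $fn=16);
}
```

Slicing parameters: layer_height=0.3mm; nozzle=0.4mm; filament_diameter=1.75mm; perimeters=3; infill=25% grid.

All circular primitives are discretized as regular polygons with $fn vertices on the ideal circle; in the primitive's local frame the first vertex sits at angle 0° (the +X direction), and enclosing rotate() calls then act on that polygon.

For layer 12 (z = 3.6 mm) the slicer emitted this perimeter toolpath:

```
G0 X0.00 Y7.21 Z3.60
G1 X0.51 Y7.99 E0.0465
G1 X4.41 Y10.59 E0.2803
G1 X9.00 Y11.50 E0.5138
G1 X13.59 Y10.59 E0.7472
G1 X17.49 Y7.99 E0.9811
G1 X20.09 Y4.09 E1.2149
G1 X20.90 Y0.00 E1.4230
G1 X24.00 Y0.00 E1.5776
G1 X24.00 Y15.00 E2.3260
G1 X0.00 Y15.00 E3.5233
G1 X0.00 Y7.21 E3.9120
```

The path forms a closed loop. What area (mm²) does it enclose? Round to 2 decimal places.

Apply the shoelace formula to the sequence of (X, Y) vertices; enclosed area = 164.91 mm².

164.91 mm²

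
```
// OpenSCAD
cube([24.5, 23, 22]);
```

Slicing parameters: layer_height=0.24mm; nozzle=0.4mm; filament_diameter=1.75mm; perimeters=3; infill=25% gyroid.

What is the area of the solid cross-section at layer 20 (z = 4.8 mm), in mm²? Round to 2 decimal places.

563.50 mm²

At z = 4.8 mm: the 24.5×23 cube contributes its full rectangle (area 563.50 mm²). Overall, the cross-section is a single solid region. Net area = 563.50 mm².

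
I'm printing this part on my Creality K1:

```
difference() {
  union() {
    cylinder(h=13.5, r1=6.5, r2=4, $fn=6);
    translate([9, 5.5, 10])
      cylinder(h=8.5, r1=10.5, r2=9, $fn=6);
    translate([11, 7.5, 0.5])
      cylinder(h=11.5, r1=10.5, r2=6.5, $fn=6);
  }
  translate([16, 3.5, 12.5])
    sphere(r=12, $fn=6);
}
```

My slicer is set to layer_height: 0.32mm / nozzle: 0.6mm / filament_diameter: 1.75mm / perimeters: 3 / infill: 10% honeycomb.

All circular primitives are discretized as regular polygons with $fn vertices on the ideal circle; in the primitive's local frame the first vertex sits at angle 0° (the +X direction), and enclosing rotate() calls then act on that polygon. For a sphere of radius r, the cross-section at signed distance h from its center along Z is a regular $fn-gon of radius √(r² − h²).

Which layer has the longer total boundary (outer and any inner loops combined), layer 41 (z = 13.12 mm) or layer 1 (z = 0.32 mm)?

Layer 41 (z = 13.12): the cone: at t=0.972 of its height the radius interpolates to r₁+(r₂−r₁)t = 4.070, giving a regular 6-gon of that circumradius (perimeter = 2·6·4.070·sin(180°/6) = 24.42 mm); the cone at (9, 5.5): at t=0.367 of its height the radius interpolates to r₁+(r₂−r₁)t = 9.949, giving a regular 6-gon of that circumradius (perimeter = 2·6·9.949·sin(180°/6) = 59.70 mm); the cone at (11, 7.5) is absent (z outside [0.5, 12]); Combining (union): the regions partially overlap (shared area 7.97 mm²), so the edge portions inside another operand are dropped and the merged outline is re-measured after clipping — boundary = 70.44 mm; the r=12 sphere at (16, 3.5) contributes a regular 6-gon of circumradius √(12²−0.62²) = 11.984 (perimeter = 2·6·11.984·sin(180°/6) = 71.90 mm); Subtracting the remaining from the first: starting from that combined region, the r=12 sphere at (16, 3.5) partially overlaps it — only the 168.36 mm² overlap (of its 373.12 mm²) is removed, clipping the outline — boundary = 68.41 mm. So its perimeter = 68.41 mm. Layer 1 (z = 0.32): the cone (r1=6.5→r2=4) has section circumradius 6.441 here — a regular 6-gon (perimeter = 2·6·6.441·sin(180°/6) = 38.64 mm); the cone at (9, 5.5) is absent (z outside [10, 18.5]); the cone at (11, 7.5) is not intersected at this z (z outside [0.5, 12]); Taking the union: only the cone is present, so the union is just that shape — boundary = 38.64 mm; the sphere at (16, 3.5) is not intersected at this z (|z−center|=12.180 > r=12); After the difference (first − rest): none of the subtracted shapes is present at this height, so that combined region is unchanged — boundary = 38.64 mm. So its perimeter = 38.64 mm. Layer 41 is larger (68.41 vs 38.64 mm).

layer 41 (z = 13.12 mm)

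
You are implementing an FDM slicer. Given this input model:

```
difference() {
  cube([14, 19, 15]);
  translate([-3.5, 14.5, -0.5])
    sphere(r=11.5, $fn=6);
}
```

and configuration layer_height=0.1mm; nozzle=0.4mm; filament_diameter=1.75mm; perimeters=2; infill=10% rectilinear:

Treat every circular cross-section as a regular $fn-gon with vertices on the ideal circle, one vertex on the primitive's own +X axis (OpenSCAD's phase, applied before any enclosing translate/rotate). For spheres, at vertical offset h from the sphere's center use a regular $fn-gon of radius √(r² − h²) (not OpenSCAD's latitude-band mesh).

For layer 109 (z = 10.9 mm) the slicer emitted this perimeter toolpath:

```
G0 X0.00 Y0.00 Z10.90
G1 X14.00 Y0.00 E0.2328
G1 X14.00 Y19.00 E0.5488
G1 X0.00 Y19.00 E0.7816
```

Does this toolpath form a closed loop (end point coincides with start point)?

no

Start point (G0): (0.00, 0.00). End point (last G1): the path does not return to the start — open.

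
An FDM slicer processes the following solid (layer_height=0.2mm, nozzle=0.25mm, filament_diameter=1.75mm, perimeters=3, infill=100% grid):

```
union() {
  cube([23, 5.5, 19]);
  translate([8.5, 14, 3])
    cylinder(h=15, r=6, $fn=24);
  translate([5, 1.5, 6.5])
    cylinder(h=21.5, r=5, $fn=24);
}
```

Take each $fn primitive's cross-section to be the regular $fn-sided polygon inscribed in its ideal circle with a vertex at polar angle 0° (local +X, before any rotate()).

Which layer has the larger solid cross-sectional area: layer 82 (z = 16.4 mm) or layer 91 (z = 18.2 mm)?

layer 82 (z = 16.4 mm)

Layer 82 (z = 16.4): the 23×5.5 cube contributes its full rectangle (area 126.50 mm²); the r=6 cylinder at (8.5, 14) contributes a regular 24-gon of circumradius 6 (area = (24/2)·6.000²·sin(360°/24) = 111.81 mm²); the r=5 cylinder at (5, 1.5) contributes a regular 24-gon of circumradius 5 (area = (24/2)·5.000²·sin(360°/24) = 77.65 mm²); Combining (union): the regions partially overlap — summed areas 315.96 mm² minus the doubly-counted overlap 49.61 mm² gives 266.35 mm² — area = 266.35 mm². So its area = 266.35 mm². Layer 91 (z = 18.2): the cube is present — its section is the full 23×5.5 rectangle (area 126.50 mm²); the cylinder at (8.5, 14) is absent (z outside [3, 18]); the r=5 cylinder at (5, 1.5) contributes a regular 24-gon of circumradius 5 (area = (24/2)·5.000²·sin(360°/24) = 77.65 mm²); Combining (union): the regions partially overlap — summed areas 204.15 mm² minus the doubly-counted overlap 49.61 mm² gives 154.54 mm² — area = 154.54 mm². So its area = 154.54 mm². Layer 82 is larger (266.35 vs 154.54 mm²).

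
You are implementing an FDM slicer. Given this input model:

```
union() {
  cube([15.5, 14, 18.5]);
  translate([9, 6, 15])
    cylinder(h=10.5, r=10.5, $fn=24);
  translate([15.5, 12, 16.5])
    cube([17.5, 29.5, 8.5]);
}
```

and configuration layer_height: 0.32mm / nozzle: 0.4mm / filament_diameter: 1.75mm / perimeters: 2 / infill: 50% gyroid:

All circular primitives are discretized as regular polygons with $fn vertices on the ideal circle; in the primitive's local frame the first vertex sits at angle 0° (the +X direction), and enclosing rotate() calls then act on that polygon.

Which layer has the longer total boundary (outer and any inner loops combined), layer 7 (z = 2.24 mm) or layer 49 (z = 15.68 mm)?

Layer 7 (z = 2.24): the 15.5×14 cube contributes its full rectangle (perimeter 59.00 mm); the cylinder at (9, 6) does not reach this height (z outside [15, 25.5]); the cube at (15.5, 12) is absent (z outside [16.5, 25]); Taking the union: only the 15.5×14 cube is present, so the union is just that shape — boundary = 59.00 mm. So its perimeter = 59.00 mm. Layer 49 (z = 15.68): the cube (footprint 15.5×14) is included at this height (perimeter 59.00 mm); the cylinder at (9, 6): section is a regular 24-gon, circumradius r=10.5 (perimeter = 2·24·10.500·sin(180°/24) = 65.79 mm); the cube at (15.5, 12) does not reach this height (z outside [16.5, 25]); Combining (union): the regions partially overlap (shared area 214.11 mm²), so the edge portions inside another operand are dropped and the merged outline is re-measured after clipping — boundary = 67.52 mm. So its perimeter = 67.52 mm. Layer 49 is larger (67.52 vs 59.00 mm).

layer 49 (z = 15.68 mm)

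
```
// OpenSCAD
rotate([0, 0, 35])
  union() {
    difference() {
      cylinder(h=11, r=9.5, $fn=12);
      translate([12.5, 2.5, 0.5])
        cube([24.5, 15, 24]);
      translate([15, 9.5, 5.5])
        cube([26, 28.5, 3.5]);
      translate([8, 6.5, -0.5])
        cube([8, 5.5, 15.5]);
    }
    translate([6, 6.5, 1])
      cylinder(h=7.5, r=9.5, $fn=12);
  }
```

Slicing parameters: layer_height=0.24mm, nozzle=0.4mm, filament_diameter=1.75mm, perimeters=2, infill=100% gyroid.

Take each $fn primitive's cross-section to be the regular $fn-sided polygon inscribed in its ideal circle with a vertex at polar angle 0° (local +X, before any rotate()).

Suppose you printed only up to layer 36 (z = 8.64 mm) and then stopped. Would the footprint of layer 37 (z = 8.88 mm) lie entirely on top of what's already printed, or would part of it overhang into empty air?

Compare the two slices. At z = 8.64: the r=9.5 cylinder gives a regular 12-gon of circumradius 9.5 (constant along its height) (area = (12/2)·9.500²·sin(360°/12) = 270.75 mm²); the cube at (12.5, 2.5) is present — its section is the full 24.5×15 rectangle (area 367.50 mm²); the cube at (15, 9.5) is present — its section is the full 26×28.5 rectangle (area 741.00 mm²); the cube at (8, 6.5) (footprint 8×5.5) is included at this height (area 44.00 mm²); Taking the first minus the rest: starting from the r=9.5 cylinder (270.75 mm²), the 24.5×15 cube at (12.5, 2.5) misses the remaining region (no effect); the 26×28.5 cube at (15, 9.5) misses the remaining region (no effect); the 8×5.5 cube at (8, 6.5) misses the remaining region (no effect) — area = 270.75 mm²; the cylinder at (6, 6.5) is absent (z outside [1, 8.5]); Merging all regions: only the result so far is present, so the union is just that shape — area = 270.75 mm²; (whole slice rotated 35° about Z — lengths, areas and connectivity unchanged). At z = 8.88: the r=9.5 cylinder gives a regular 12-gon of circumradius 9.5 (constant along its height) (area = (12/2)·9.500²·sin(360°/12) = 270.75 mm²); the cube at (12.5, 2.5) (footprint 24.5×15) is included at this height (area 367.50 mm²); the 26×28.5 cube at (15, 9.5) contributes its full rectangle (area 741.00 mm²); the 8×5.5 cube at (8, 6.5) contributes its full rectangle (area 44.00 mm²); Subtracting the remaining from the first: starting from the r=9.5 cylinder (270.75 mm²), the 24.5×15 cube at (12.5, 2.5) misses the remaining region (no effect); the 26×28.5 cube at (15, 9.5) misses the remaining region (no effect); the 8×5.5 cube at (8, 6.5) misses the remaining region (no effect) — area = 270.75 mm²; the cylinder at (6, 6.5) is not intersected at this z (z outside [1, 8.5]); Merging all regions: only the result so far is present, so the union is just that shape — area = 270.75 mm²; (whole slice rotated 35° about Z — lengths, areas and connectivity unchanged). Checking containment: the cross-section at z = 8.88 is a subset of the cross-section at z = 8.64.

entirely on top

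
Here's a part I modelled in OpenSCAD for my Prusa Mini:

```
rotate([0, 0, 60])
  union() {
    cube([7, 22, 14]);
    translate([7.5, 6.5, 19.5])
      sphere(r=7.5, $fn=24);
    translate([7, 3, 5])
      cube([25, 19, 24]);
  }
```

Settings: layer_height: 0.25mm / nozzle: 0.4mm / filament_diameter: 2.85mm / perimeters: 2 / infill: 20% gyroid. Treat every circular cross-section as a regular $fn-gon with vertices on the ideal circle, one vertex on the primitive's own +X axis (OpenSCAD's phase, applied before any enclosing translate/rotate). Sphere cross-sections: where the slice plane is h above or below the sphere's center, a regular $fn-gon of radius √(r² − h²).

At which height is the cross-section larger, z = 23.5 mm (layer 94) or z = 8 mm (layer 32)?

Layer 94 (z = 23.5): the cube does not reach this height (z outside [0, 14]); the r=7.5 sphere at (7.5, 6.5) slices to a regular 24-gon of circumradius 6.344 (√(r²−h²) with h=4 from center) (area = (24/2)·6.344²·sin(360°/24) = 125.01 mm²); the 25×19 cube at (7, 3) contributes its full rectangle (area 475.00 mm²); Taking the union: the regions partially overlap — summed areas 600.01 mm² minus the doubly-counted overlap 57.05 mm² gives 542.96 mm² — area = 542.96 mm²; (rotated 60° about Z; rotation is an isometry so areas/perimeters/island counts are preserved). So its area = 542.96 mm². Layer 32 (z = 8): the cube is present — its section is the full 7×22 rectangle (area 154.00 mm²); the sphere at (7.5, 6.5) is not intersected at this z (|z−center|=11.500 > r=7.5); the cube at (7, 3) is present — its section is the full 25×19 rectangle (area 475.00 mm²); Taking the union: the 2 present regions share edge segments without overlapping in area, so areas simply add but the touching pieces fuse into one outline (the shared edge portions become interior and drop out of the boundary) — area = 629.00 mm²; (rotated 60° about Z; rotation is an isometry so areas/perimeters/island counts are preserved). So its area = 629.00 mm². Layer 32 is larger (629.00 vs 542.96 mm²).

layer 32 (z = 8 mm)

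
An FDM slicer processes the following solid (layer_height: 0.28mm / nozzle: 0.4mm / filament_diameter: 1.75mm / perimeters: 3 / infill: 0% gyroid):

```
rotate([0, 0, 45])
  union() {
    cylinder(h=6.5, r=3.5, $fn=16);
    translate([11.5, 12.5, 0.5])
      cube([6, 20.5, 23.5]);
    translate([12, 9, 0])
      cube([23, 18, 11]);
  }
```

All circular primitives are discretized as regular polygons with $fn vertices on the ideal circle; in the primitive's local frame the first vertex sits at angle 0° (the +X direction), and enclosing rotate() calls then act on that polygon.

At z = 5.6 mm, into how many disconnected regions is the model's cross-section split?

At z = 5.6 mm: the cylinder: section is a regular 16-gon, circumradius r=3.5; the cube at (11.5, 12.5) is present — its section is the full 6×20.5 rectangle; the 23×18 cube at (12, 9) contributes its full rectangle; Taking the union: the regions partially overlap (shared area 79.75 mm²), so overlapping operands fuse into one piece — 2 connected regions; (whole slice rotated 45° about Z — lengths, areas and connectivity unchanged). The result has 2 disconnected regions.

2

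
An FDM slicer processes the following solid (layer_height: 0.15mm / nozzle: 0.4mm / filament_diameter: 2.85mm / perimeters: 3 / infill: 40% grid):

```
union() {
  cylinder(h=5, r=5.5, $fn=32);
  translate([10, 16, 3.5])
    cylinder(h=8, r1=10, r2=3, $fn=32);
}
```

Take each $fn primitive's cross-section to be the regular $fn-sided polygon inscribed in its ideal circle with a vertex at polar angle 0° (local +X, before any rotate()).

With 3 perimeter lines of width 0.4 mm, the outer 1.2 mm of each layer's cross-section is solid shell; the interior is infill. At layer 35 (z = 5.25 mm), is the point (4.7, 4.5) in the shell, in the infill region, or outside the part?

At z = 5.25 mm: the cylinder is not intersected at this z (z outside [0, 5]); the cone at (10, 16): at t=0.219 of its height the radius interpolates to r₁+(r₂−r₁)t = 8.469, giving a regular 32-gon of that circumradius; Taking the union: only the cone at (10, 16) is present, so the union is just that shape — 1 connected region. Overall, the cross-section is a single solid region. The nearest boundary edge runs (5.30, 8.96)→(6.76, 8.18); distance from the point to it = 4.21 mm. The point is not inside any of the regions above, so it lies outside the cross-section (4.21 mm from the nearest boundary).

outside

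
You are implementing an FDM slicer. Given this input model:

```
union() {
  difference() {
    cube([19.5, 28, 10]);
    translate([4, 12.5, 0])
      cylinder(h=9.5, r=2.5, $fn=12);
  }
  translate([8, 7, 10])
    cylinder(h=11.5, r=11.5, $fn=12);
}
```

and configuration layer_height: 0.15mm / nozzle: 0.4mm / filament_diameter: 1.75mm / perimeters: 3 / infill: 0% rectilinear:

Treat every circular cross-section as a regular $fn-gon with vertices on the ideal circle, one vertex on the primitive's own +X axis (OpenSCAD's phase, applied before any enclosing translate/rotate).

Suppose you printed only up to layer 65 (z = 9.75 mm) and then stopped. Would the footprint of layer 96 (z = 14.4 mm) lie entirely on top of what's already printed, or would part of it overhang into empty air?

Compare the two slices. At z = 9.75: the cube is present — its section is the full 19.5×28 rectangle (area 546.00 mm²); the cylinder at (4, 12.5) is not intersected at this z (z outside [0, 9.5]); Subtracting the remaining from the first: none of the subtracted shapes is present at this height, so the 19.5×28 cube is unchanged — area = 546.00 mm²; the cylinder at (8, 7) is not intersected at this z (z outside [10, 21.5]); Taking the union: only the result so far is present, so the union is just that shape — area = 546.00 mm². At z = 14.4: the cube is not intersected at this z (z outside [0, 10]); the cylinder at (4, 12.5) is absent (z outside [0, 9.5]); After the difference (first − rest): the first operand is absent here, so nothing remains; the r=11.5 cylinder at (8, 7) contributes a regular 12-gon of circumradius 11.5 (area = (12/2)·11.500²·sin(360°/12) = 396.75 mm²); Merging all regions: only the r=11.5 cylinder at (8, 7) is present, so the union is just that shape — area = 396.75 mm². Checking containment: at z = 14.4 the cross-section extends beyond the z = 9.75 cross-section by about 86.63 mm².

part overhangs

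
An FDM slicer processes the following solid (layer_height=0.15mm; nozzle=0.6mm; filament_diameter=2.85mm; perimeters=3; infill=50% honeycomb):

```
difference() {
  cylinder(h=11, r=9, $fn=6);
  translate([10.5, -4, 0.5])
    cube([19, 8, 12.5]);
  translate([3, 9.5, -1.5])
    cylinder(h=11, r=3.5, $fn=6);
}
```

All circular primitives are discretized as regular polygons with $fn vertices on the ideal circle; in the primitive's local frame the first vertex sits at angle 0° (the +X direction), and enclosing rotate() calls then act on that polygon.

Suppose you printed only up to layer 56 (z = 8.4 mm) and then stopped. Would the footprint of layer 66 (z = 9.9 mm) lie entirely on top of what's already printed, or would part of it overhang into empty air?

part overhangs

Compare the two slices. At z = 8.4: the cylinder: section is a regular 6-gon, circumradius r=9 (area = (6/2)·9.000²·sin(360°/6) = 210.44 mm²); the 19×8 cube at (10.5, -4) contributes its full rectangle (area 152.00 mm²); the cylinder at (3, 9.5): section is a regular 6-gon, circumradius r=3.5 (area = (6/2)·3.500²·sin(360°/6) = 31.83 mm²); Subtracting the remaining from the first: starting from the r=9 cylinder (210.44 mm²), the 19×8 cube at (10.5, -4) misses the remaining region (no effect); the r=3.5 cylinder at (3, 9.5) partially overlaps it — only the 5.21 mm² overlap (of its 31.83 mm²) is removed, clipping the outline — area = 205.24 mm². At z = 9.9: the r=9 cylinder contributes a regular 6-gon of circumradius 9 (area = (6/2)·9.000²·sin(360°/6) = 210.44 mm²); the cube at (10.5, -4) is present — its section is the full 19×8 rectangle (area 152.00 mm²); the cylinder at (3, 9.5) is not intersected at this z (z outside [-1.5, 9.5]); After the difference (first − rest): starting from the r=9 cylinder (210.44 mm²), the 19×8 cube at (10.5, -4) misses the remaining region (no effect) — area = 210.44 mm². Checking containment: at z = 9.9 the cross-section extends beyond the z = 8.4 cross-section by about 5.21 mm².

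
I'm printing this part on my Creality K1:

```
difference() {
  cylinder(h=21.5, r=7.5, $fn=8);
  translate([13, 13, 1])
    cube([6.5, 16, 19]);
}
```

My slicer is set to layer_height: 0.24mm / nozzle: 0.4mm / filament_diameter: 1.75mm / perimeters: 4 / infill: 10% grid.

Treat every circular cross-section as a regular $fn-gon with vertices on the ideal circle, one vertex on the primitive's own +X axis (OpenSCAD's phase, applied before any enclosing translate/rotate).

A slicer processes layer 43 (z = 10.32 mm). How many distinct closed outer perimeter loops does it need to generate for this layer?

At z = 10.32 mm: the cylinder: section is a regular 8-gon, circumradius r=7.5; the cube at (13, 13) is present — its section is the full 6.5×16 rectangle; After the difference (first − rest): starting from the r=7.5 cylinder, the 6.5×16 cube at (13, 13) misses the remaining region (no effect) — 1 connected region. The result has 1 disconnected region.

1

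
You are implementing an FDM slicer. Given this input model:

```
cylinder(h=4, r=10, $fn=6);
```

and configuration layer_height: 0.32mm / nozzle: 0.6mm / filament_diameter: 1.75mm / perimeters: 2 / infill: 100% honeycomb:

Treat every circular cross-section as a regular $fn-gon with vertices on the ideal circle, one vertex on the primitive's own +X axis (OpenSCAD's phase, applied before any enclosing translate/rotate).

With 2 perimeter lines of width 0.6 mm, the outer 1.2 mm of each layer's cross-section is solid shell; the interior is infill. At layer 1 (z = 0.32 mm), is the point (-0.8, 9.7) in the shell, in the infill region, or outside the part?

At z = 0.32 mm: the r=10 cylinder contributes a regular 6-gon of circumradius 10. Overall, the cross-section is a single solid region. The nearest boundary edge runs (5.00, 8.66)→(-5.00, 8.66); distance from the point to it = 1.04 mm. The point is not inside any of the regions above, so it lies outside the cross-section (1.04 mm from the nearest boundary).

outside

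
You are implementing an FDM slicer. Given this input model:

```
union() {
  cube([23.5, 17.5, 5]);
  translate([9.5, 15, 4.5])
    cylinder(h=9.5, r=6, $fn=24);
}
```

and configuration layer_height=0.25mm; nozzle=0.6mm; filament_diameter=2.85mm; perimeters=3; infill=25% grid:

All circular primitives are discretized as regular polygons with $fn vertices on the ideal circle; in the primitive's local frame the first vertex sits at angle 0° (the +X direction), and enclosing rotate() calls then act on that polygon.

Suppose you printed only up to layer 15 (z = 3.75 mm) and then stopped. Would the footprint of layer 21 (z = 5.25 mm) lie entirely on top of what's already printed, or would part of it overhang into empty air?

part overhangs

Compare the two slices. At z = 3.75: the cube is present — its section is the full 23.5×17.5 rectangle (area 411.25 mm²); the cylinder at (9.5, 15) is absent (z outside [4.5, 14]); Taking the union: only the 23.5×17.5 cube is present, so the union is just that shape — area = 411.25 mm². At z = 5.25: the cube is absent (z outside [0, 5]); the r=6 cylinder at (9.5, 15) gives a regular 24-gon of circumradius 6 (constant along its height) (area = (24/2)·6.000²·sin(360°/24) = 111.81 mm²); Merging all regions: only the r=6 cylinder at (9.5, 15) is present, so the union is just that shape — area = 111.81 mm². Checking containment: at z = 5.25 the cross-section extends beyond the z = 3.75 cross-section by about 26.98 mm².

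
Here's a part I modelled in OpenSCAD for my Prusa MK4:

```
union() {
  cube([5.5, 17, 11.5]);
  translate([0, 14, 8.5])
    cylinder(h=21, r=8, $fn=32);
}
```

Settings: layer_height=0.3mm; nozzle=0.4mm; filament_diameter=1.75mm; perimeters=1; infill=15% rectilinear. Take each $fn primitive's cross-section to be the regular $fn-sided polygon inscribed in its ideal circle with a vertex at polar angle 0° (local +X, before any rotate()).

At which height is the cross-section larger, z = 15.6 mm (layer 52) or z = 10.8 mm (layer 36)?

layer 36 (z = 10.8 mm)

Layer 52 (z = 15.6): the cube is not intersected at this z (z outside [0, 11.5]); the r=8 cylinder at (0, 14) contributes a regular 32-gon of circumradius 8 (area = (32/2)·8.000²·sin(360°/32) = 199.77 mm²); Combining (union): only the r=8 cylinder at (0, 14) is present, so the union is just that shape — area = 199.77 mm². So its area = 199.77 mm². Layer 36 (z = 10.8): the cube is present — its section is the full 5.5×17 rectangle (area 93.50 mm²); the r=8 cylinder at (0, 14) gives a regular 32-gon of circumradius 8 (constant along its height) (area = (32/2)·8.000²·sin(360°/32) = 199.77 mm²); Combining (union): the regions partially overlap — summed areas 293.27 mm² minus the doubly-counted overlap 56.57 mm² gives 236.70 mm² — area = 236.70 mm². So its area = 236.70 mm². Layer 36 is larger (236.70 vs 199.77 mm²).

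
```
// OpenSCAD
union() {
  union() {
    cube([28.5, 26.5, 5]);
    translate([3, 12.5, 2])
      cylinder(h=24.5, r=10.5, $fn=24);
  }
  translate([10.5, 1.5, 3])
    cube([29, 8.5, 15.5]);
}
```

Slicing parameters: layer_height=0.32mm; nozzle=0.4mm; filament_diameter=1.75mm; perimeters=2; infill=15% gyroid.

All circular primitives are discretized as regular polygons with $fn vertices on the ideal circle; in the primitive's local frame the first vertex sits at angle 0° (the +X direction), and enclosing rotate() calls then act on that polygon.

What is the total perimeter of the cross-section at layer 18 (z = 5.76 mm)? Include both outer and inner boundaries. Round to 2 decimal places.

At z = 5.76 mm: the cube is absent (z outside [0, 5]); the r=10.5 cylinder at (3, 12.5) gives a regular 24-gon of circumradius 10.5 (constant along its height) (perimeter = 2·24·10.500·sin(180°/24) = 65.79 mm); Taking the union: only the r=10.5 cylinder at (3, 12.5) is present, so the union is just that shape — boundary = 65.79 mm; the 29×8.5 cube at (10.5, 1.5) contributes its full rectangle (perimeter 75.00 mm); Taking the union: the regions partially overlap (shared area 7.60 mm²), so the edge portions inside another operand are dropped and the merged outline is re-measured after clipping — boundary = 127.71 mm. Overall, the cross-section is a single solid region. Total boundary length (outer) = 127.71 mm.

127.71 mm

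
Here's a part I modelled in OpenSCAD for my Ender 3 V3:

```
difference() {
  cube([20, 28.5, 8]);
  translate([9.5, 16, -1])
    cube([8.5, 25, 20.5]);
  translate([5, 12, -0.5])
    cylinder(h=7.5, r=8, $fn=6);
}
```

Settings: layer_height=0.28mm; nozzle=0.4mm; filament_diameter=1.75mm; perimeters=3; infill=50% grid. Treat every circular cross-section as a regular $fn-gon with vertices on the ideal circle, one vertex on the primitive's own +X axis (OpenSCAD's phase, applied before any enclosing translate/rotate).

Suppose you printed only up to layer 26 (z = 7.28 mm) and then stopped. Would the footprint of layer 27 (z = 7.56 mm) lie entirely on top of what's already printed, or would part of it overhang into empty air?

entirely on top

Compare the two slices. At z = 7.28: the cube (footprint 20×28.5) is included at this height (area 570.00 mm²); the 8.5×25 cube at (9.5, 16) contributes its full rectangle (area 212.50 mm²); the cylinder at (5, 12) is absent (z outside [-0.5, 7]); Subtracting the remaining from the first: starting from the 20×28.5 cube (570.00 mm²), the 8.5×25 cube at (9.5, 16) partially overlaps it — only the 106.25 mm² overlap (of its 212.50 mm²) is removed, clipping the outline — area = 463.75 mm². At z = 7.56: the cube (footprint 20×28.5) is included at this height (area 570.00 mm²); the cube at (9.5, 16) is present — its section is the full 8.5×25 rectangle (area 212.50 mm²); the cylinder at (5, 12) is not intersected at this z (z outside [-0.5, 7]); Taking the first minus the rest: starting from the 20×28.5 cube (570.00 mm²), the 8.5×25 cube at (9.5, 16) partially overlaps it — only the 106.25 mm² overlap (of its 212.50 mm²) is removed, clipping the outline — area = 463.75 mm². Checking containment: the cross-section at z = 7.56 is a subset of the cross-section at z = 7.28.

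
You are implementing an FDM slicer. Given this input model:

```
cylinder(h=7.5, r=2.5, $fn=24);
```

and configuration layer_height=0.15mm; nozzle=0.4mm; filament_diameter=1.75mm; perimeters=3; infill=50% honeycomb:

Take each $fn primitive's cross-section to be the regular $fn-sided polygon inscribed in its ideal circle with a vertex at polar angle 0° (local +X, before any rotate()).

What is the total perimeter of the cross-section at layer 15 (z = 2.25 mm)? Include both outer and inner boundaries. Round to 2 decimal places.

At z = 2.25 mm: the r=2.5 cylinder gives a regular 24-gon of circumradius 2.5 (constant along its height) (perimeter = 2·24·2.500·sin(180°/24) = 15.66 mm). Overall, the cross-section is a single solid region. Total boundary length (outer) = 15.66 mm.

15.66 mm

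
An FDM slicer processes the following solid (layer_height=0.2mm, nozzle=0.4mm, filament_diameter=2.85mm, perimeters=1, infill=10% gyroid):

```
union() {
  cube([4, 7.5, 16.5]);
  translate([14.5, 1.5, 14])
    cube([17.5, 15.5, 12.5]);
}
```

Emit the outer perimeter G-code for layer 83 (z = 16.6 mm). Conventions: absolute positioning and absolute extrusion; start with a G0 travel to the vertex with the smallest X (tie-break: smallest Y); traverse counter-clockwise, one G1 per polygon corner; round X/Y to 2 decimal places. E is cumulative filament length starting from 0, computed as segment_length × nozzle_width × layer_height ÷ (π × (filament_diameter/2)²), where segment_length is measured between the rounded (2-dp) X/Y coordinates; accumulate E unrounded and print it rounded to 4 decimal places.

G0 X14.50 Y1.50 Z16.60
G1 X32.00 Y1.50 E0.2195
G1 X32.00 Y17.00 E0.4138
G1 X14.50 Y17.00 E0.6333
G1 X14.50 Y1.50 E0.8277

At z = 16.6 mm: the cube does not reach this height (z outside [0, 16.5]); the 17.5×15.5 cube at (14.5, 1.5) contributes its full rectangle; Combining (union): only the 17.5×15.5 cube at (14.5, 1.5) is present, so the union is just that shape — 1 connected region. The outline is a single polygon with 4 vertices. Extrusion per mm of travel: 0.4 × 0.2 / (π × 1.425²) = 0.012540. Accumulating E over each segment gives final E = 0.8277.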